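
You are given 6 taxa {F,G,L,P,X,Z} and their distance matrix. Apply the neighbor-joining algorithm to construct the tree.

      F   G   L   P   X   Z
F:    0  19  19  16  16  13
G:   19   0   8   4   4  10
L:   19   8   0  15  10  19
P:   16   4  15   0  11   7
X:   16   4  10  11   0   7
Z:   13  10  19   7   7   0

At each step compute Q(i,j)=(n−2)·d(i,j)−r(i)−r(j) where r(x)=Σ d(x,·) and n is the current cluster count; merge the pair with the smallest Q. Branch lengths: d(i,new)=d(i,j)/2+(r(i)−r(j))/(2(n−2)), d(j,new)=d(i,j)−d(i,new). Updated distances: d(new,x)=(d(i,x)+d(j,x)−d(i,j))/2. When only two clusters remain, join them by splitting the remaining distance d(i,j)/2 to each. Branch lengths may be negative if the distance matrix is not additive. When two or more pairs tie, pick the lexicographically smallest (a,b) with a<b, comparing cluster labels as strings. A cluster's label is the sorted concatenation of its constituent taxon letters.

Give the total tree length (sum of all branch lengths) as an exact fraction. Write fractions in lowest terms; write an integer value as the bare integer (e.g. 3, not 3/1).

step 1: merge (F,Z) at d=13, Q=-87; branch lengths F→79/8, Z→25/8; new cluster FZ
  updated: d(FZ,G)=8, d(FZ,L)=25/2, d(FZ,P)=5, d(FZ,X)=5
step 2: merge (FZ,P) at d=5, Q=-101/2; branch lengths FZ→7/4, P→13/4; new cluster FPZ
  updated: d(FPZ,G)=7/2, d(FPZ,L)=45/4, d(FPZ,X)=11/2
step 3: merge (FPZ,G) at d=7/2, Q=-115/4; branch lengths FPZ→47/16, G→9/16; new cluster FGPZ
  updated: d(FGPZ,L)=63/8, d(FGPZ,X)=3
step 4: merge (FGPZ,L) at d=63/8, Q=-167/8; branch lengths FGPZ→7/16, L→119/16; new cluster FGLPZ
  updated: d(FGLPZ,X)=41/16
step 5: merge (FGLPZ,X) at d=41/16; branch lengths FGLPZ→41/32, X→41/32; new cluster FGLPXZ
final tree: (((((F:79/8,Z:25/8):7/4,P:13/4):47/16,G:9/16):7/16,L:119/16):41/32,X:41/32)
total length: 511/16

511/16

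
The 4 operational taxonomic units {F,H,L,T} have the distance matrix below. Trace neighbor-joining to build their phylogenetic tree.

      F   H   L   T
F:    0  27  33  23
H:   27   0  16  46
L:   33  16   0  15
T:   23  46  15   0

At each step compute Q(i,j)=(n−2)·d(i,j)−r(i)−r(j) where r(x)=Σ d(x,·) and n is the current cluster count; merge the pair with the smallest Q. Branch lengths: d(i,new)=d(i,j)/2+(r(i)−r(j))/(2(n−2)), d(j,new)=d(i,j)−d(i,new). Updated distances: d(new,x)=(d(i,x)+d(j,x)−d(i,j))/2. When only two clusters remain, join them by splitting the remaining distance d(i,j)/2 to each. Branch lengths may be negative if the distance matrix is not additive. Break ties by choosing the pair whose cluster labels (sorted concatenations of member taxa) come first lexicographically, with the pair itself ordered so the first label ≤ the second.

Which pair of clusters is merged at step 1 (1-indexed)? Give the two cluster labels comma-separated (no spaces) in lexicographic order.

step 1: merge (F,T) at d=23, Q=-121; branch lengths F→45/4, T→47/4; new cluster FT
  updated: d(FT,H)=25, d(FT,L)=25/2
step 2: merge (FT,H) at d=25, Q=-107/2; branch lengths FT→43/4, H→57/4; new cluster FHT
  updated: d(FHT,L)=7/4
step 3: merge (FHT,L) at d=7/4; branch lengths FHT→7/8, L→7/8; new cluster FHLT
final tree: (((F:45/4,T:47/4):43/4,H:57/4):7/8,L:7/8)
total length: 199/4

F,T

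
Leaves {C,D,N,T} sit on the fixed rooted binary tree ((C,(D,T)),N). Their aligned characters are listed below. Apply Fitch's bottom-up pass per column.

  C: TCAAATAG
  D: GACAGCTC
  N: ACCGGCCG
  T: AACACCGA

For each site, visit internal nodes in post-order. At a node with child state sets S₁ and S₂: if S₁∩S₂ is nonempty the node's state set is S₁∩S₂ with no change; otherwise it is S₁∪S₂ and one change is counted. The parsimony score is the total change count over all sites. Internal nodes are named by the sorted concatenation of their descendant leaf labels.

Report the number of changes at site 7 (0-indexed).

DT@0: {G} ∪ {A} = {A,G} (union, +1)
CDT@0: {T} ∪ {A,G} = {A,G,T} (union, +1)
CDNT@0: {A,G,T} ∩ {A} = {A} (intersection, +0)
DT@1: {A} ∩ {A} = {A} (intersection, +0)
CDT@1: {C} ∪ {A} = {A,C} (union, +1)
CDNT@1: {A,C} ∩ {C} = {C} (intersection, +0)
DT@2: {C} ∩ {C} = {C} (intersection, +0)
CDT@2: {A} ∪ {C} = {A,C} (union, +1)
CDNT@2: {A,C} ∩ {C} = {C} (intersection, +0)
DT@3: {A} ∩ {A} = {A} (intersection, +0)
CDT@3: {A} ∩ {A} = {A} (intersection, +0)
CDNT@3: {A} ∪ {G} = {A,G} (union, +1)
DT@4: {G} ∪ {C} = {C,G} (union, +1)
CDT@4: {A} ∪ {C,G} = {A,C,G} (union, +1)
CDNT@4: {A,C,G} ∩ {G} = {G} (intersection, +0)
DT@5: {C} ∩ {C} = {C} (intersection, +0)
CDT@5: {T} ∪ {C} = {C,T} (union, +1)
CDNT@5: {C,T} ∩ {C} = {C} (intersection, +0)
DT@6: {T} ∪ {G} = {G,T} (union, +1)
CDT@6: {A} ∪ {G,T} = {A,G,T} (union, +1)
CDNT@6: {A,G,T} ∪ {C} = {A,C,G,T} (union, +1)
DT@7: {C} ∪ {A} = {A,C} (union, +1)
CDT@7: {G} ∪ {A,C} = {A,C,G} (union, +1)
CDNT@7: {A,C,G} ∩ {G} = {G} (intersection, +0)
per-site changes: [2, 1, 1, 1, 2, 1, 3, 2]; total = 13

2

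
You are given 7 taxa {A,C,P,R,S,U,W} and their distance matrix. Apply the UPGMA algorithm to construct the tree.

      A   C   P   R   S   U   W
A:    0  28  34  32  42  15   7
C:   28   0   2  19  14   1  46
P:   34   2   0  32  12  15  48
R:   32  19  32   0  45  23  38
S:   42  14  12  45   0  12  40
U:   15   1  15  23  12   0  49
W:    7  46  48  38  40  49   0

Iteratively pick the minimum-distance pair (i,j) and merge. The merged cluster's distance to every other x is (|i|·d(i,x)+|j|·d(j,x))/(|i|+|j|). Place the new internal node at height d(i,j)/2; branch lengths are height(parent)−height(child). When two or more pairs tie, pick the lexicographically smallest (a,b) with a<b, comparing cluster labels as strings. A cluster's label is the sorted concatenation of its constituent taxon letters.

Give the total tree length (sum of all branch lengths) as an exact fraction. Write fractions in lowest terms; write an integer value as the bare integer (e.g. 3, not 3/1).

7999/120

1. join C+U (d=1) ⇒ CU; edges |C|=1/2, |U|=1/2
  updated: d(A,CU)=43/2, d(CU,P)=17/2, d(CU,R)=21, d(CU,S)=13, d(CU,W)=95/2
2. join A+W (d=7) ⇒ AW; edges |A|=7/2, |W|=7/2
  updated: d(AW,CU)=69/2, d(AW,P)=41, d(AW,R)=35, d(AW,S)=41
3. join CU+P (d=17/2) ⇒ CPU; edges |CU|=15/4, |P|=17/4
  updated: d(AW,CPU)=110/3, d(CPU,R)=74/3, d(CPU,S)=38/3
4. join CPU+S (d=38/3) ⇒ CPSU; edges |CPU|=25/12, |S|=19/3
  updated: d(AW,CPSU)=151/4, d(CPSU,R)=119/4
5. join CPSU+R (d=119/4) ⇒ CPRSU; edges |CPSU|=205/24, |R|=119/8
  updated: d(AW,CPRSU)=186/5
6. join AW+CPRSU (d=186/5) ⇒ ACPRSUW; edges |AW|=151/10, |CPRSU|=149/40
final tree: ((A:7/2,W:7/2):151/10,((((C:1/2,U:1/2):15/4,P:17/4):25/12,S:19/3):205/24,R:119/8):149/40)
total length: 7999/120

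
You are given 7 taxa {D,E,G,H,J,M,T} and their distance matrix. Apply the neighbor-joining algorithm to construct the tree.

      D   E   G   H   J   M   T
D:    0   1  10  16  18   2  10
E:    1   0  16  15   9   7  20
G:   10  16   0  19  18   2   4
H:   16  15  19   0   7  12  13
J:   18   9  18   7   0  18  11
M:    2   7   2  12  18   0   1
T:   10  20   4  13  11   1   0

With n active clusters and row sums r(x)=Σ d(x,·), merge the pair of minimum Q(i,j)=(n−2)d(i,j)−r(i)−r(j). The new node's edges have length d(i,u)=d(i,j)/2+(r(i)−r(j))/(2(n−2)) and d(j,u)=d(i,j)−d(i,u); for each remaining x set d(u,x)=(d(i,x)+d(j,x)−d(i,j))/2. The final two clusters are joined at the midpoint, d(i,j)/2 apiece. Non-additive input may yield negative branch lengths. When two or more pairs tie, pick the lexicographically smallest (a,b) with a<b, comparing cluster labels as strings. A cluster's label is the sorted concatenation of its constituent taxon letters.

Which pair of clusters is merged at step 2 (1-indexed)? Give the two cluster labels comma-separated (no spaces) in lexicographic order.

iteration 1: select H,J (d=7, Q=-128); attach at lengths (18/5, 17/5); label the merged cluster HJ
  updated: d(D,HJ)=27/2, d(E,HJ)=17/2, d(G,HJ)=15, d(HJ,M)=23/2, d(HJ,T)=17/2
iteration 2: select D,E (d=1, Q=-85); attach at lengths (-3/2, 5/2); label the merged cluster DE
  updated: d(DE,G)=25/2, d(DE,HJ)=21/2, d(DE,M)=4, d(DE,T)=29/2
iteration 3: select DE,HJ (d=21/2, Q=-111/2); attach at lengths (55/12, 71/12); label the merged cluster DEHJ
  updated: d(DEHJ,G)=17/2, d(DEHJ,M)=5/2, d(DEHJ,T)=25/4
iteration 4: select DEHJ,M (d=5/2, Q=-71/4); attach at lengths (67/16, -27/16); label the merged cluster DEHJM
  updated: d(DEHJM,G)=4, d(DEHJM,T)=19/8
iteration 5: select DEHJM,G (d=4, Q=-83/8); attach at lengths (19/16, 45/16); label the merged cluster DEGHJM
  updated: d(DEGHJM,T)=19/16
iteration 6: select DEGHJM,T (d=19/16); attach at lengths (19/32, 19/32); label the merged cluster DEGHJMT
final tree: (((((D:-3/2,E:5/2):55/12,(H:18/5,J:17/5):71/12):67/16,M:-27/16):19/16,G:45/16):19/32,T:19/32)
total length: 419/16

D,E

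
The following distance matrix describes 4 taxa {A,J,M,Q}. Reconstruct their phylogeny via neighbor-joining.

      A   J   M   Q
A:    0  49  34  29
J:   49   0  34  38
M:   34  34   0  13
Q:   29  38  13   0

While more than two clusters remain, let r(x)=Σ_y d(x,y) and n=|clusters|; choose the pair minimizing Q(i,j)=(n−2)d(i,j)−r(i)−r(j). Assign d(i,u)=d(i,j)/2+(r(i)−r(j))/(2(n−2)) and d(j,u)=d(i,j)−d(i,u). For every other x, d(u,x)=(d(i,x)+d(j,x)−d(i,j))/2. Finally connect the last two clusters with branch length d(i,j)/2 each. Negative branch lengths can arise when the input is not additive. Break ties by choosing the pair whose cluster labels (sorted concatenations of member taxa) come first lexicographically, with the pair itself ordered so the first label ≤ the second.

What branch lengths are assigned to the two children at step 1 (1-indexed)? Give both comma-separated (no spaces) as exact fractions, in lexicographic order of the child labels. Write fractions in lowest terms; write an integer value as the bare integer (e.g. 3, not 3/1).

step 1: merge (A,J) at d=49, Q=-135; branch lengths A→89/4, J→107/4; new cluster AJ
  updated: d(AJ,M)=19/2, d(AJ,Q)=9
step 2: merge (AJ,M) at d=19/2, Q=-63/2; branch lengths AJ→11/4, M→27/4; new cluster AJM
  updated: d(AJM,Q)=25/4
step 3: merge (AJM,Q) at d=25/4; branch lengths AJM→25/8, Q→25/8; new cluster AJMQ
final tree: (((A:89/4,J:107/4):11/4,M:27/4):25/8,Q:25/8)
total length: 259/4

89/4,107/4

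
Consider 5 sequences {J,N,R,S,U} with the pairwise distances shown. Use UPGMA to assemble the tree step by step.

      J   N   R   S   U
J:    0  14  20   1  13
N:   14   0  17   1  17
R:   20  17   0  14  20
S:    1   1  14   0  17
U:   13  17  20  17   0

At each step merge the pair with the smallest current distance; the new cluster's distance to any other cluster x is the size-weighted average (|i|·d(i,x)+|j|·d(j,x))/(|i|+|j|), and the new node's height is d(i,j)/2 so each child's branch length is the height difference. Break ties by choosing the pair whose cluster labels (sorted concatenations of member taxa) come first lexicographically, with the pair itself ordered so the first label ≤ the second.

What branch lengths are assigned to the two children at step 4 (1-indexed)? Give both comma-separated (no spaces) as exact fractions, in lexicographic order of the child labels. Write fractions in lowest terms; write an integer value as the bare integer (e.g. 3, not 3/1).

25/24,71/8

1. join J+S (d=1) ⇒ JS; edges |J|=1/2, |S|=1/2
  updated: d(JS,N)=15/2, d(JS,R)=17, d(JS,U)=15
2. join JS+N (d=15/2) ⇒ JNS; edges |JS|=13/4, |N|=15/4
  updated: d(JNS,R)=17, d(JNS,U)=47/3
3. join JNS+U (d=47/3) ⇒ JNSU; edges |JNS|=49/12, |U|=47/6
  updated: d(JNSU,R)=71/4
4. join JNSU+R (d=71/4) ⇒ JNRSU; edges |JNSU|=25/24, |R|=71/8
final tree: ((((J:1/2,S:1/2):13/4,N:15/4):49/12,U:47/6):25/24,R:71/8)
total length: 179/6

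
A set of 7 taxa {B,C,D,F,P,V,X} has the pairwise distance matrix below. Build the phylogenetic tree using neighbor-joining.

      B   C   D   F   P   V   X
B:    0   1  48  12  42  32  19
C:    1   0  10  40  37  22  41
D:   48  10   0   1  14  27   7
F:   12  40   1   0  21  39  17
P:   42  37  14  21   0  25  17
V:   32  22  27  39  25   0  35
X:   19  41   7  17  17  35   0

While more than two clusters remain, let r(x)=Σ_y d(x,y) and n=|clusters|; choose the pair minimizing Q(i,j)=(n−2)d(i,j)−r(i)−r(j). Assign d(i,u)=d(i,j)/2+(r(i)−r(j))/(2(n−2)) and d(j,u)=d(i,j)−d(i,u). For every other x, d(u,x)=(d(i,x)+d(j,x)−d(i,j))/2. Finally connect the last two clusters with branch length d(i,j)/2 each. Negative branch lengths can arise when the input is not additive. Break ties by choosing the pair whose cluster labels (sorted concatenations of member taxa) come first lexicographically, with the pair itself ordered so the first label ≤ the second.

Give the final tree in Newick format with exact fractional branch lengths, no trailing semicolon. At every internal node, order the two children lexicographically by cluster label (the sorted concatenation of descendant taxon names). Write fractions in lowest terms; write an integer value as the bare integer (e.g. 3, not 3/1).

iteration 1: select B,C (d=1, Q=-300); attach at lengths (4/5, 1/5); label the merged cluster BC
  updated: d(BC,D)=57/2, d(BC,F)=51/2, d(BC,P)=39, d(BC,V)=53/2, d(BC,X)=59/2
iteration 2: select BC,V (d=53/2, Q=-391/2); attach at lengths (205/16, 219/16); label the merged cluster BCV
  updated: d(BCV,D)=29/2, d(BCV,F)=19, d(BCV,P)=75/4, d(BCV,X)=19
iteration 3: select D,F (d=1, Q=-183/2); attach at lengths (-37/12, 49/12); label the merged cluster DF
  updated: d(BCV,DF)=65/4, d(DF,P)=17, d(DF,X)=23/2
iteration 4: select BCV,P (d=75/4, Q=-277/4); attach at lengths (155/16, 145/16); label the merged cluster BCPV
  updated: d(BCPV,DF)=29/4, d(BCPV,X)=69/8
iteration 5: select BCPV,DF (d=29/4, Q=-219/8); attach at lengths (35/16, 81/16); label the merged cluster BCDFPV
  updated: d(BCDFPV,X)=103/16
iteration 6: select BCDFPV,X (d=103/16); attach at lengths (103/32, 103/32); label the merged cluster BCDFPVX
final tree: (((((B:4/5,C:1/5):205/16,V:219/16):155/16,P:145/16):35/16,(D:-37/12,F:49/12):81/16):103/32,X:103/32)
total length: 975/16

(((((B:4/5,C:1/5):205/16,V:219/16):155/16,P:145/16):35/16,(D:-37/12,F:49/12):81/16):103/32,X:103/32)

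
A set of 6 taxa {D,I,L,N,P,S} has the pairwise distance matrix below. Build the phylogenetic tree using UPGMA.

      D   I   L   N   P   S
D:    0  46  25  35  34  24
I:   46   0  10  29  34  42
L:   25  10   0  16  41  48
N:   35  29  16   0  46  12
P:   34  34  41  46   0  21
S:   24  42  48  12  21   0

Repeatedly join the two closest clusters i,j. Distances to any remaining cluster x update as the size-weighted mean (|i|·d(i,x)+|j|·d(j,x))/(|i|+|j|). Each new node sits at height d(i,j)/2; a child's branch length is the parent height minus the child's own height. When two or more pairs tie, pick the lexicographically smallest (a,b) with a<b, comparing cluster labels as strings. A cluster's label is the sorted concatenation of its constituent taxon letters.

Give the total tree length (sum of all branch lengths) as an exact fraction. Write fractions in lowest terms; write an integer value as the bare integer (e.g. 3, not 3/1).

1. join I+L (d=10) ⇒ IL; edges |I|=5, |L|=5
  updated: d(D,IL)=71/2, d(IL,N)=45/2, d(IL,P)=75/2, d(IL,S)=45
2. join N+S (d=12) ⇒ NS; edges |N|=6, |S|=6
  updated: d(D,NS)=59/2, d(IL,NS)=135/4, d(NS,P)=67/2
3. join D+NS (d=59/2) ⇒ DNS; edges |D|=59/4, |NS|=35/4
  updated: d(DNS,IL)=103/3, d(DNS,P)=101/3
4. join DNS+P (d=101/3) ⇒ DNPS; edges |DNS|=25/12, |P|=101/6
  updated: d(DNPS,IL)=281/8
5. join DNPS+IL (d=281/8) ⇒ DILNPS; edges |DNPS|=35/48, |IL|=201/16
final tree: (((D:59/4,(N:6,S:6):35/4):25/12,P:101/6):35/48,(I:5,L:5):201/16)
total length: 1865/24

1865/24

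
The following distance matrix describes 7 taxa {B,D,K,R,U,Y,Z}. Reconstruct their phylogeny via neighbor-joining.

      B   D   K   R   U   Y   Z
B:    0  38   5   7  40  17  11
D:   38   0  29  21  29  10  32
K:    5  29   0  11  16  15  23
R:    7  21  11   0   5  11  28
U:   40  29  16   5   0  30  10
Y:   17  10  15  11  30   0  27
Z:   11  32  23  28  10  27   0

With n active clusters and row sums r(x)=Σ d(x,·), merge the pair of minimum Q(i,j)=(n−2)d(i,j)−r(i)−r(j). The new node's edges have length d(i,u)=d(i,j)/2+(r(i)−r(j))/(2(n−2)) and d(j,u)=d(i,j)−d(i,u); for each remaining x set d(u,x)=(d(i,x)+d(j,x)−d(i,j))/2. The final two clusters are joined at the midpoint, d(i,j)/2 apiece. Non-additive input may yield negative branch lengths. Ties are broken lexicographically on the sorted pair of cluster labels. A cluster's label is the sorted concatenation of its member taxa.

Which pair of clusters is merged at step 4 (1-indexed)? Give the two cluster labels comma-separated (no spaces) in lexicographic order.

iteration 1: select D,Y (d=10, Q=-219); attach at lengths (99/10, 1/10); label the merged cluster DY
  updated: d(B,DY)=45/2, d(DY,K)=17, d(DY,R)=11, d(DY,U)=49/2, d(DY,Z)=49/2
iteration 2: select U,Z (d=10, Q=-152); attach at lengths (39/8, 41/8); label the merged cluster UZ
  updated: d(B,UZ)=41/2, d(DY,UZ)=39/2, d(K,UZ)=29/2, d(R,UZ)=23/2
iteration 3: select B,K (d=5, Q=-175/2); attach at lengths (15/4, 5/4); label the merged cluster BK
  updated: d(BK,DY)=69/4, d(BK,R)=13/2, d(BK,UZ)=15
iteration 4: select BK,R (d=13/2, Q=-219/4); attach at lengths (91/16, 13/16); label the merged cluster BKR
  updated: d(BKR,DY)=87/8, d(BKR,UZ)=10
iteration 5: select BKR,DY (d=87/8, Q=-323/8); attach at lengths (11/16, 163/16); label the merged cluster BDKRY
  updated: d(BDKRY,UZ)=149/16
iteration 6: select BDKRY,UZ (d=149/16); attach at lengths (149/32, 149/32); label the merged cluster BDKRUYZ
final tree: ((((B:15/4,K:5/4):91/16,R:13/16):11/16,(D:99/10,Y:1/10):163/16):149/32,(U:39/8,Z:41/8):149/32)
total length: 827/16

BK,R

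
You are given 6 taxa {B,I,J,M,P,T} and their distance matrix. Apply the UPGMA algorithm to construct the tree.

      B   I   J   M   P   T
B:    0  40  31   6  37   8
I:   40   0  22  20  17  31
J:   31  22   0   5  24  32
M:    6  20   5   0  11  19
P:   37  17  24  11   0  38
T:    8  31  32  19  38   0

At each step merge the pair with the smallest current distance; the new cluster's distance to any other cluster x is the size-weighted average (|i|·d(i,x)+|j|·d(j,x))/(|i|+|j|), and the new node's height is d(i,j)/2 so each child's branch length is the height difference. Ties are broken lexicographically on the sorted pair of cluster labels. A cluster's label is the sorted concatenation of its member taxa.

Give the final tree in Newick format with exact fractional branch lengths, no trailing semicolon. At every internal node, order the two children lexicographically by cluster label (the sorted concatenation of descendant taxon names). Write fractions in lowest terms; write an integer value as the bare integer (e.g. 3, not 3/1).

1. join J+M (d=5) ⇒ JM; edges |J|=5/2, |M|=5/2
  updated: d(B,JM)=37/2, d(I,JM)=21, d(JM,P)=35/2, d(JM,T)=51/2
2. join B+T (d=8) ⇒ BT; edges |B|=4, |T|=4
  updated: d(BT,I)=71/2, d(BT,JM)=22, d(BT,P)=75/2
3. join I+P (d=17) ⇒ IP; edges |I|=17/2, |P|=17/2
  updated: d(BT,IP)=73/2, d(IP,JM)=77/4
4. join IP+JM (d=77/4) ⇒ IJMP; edges |IP|=9/8, |JM|=57/8
  updated: d(BT,IJMP)=117/4
5. join BT+IJMP (d=117/4) ⇒ BIJMPT; edges |BT|=85/8, |IJMP|=5
final tree: ((B:4,T:4):85/8,((I:17/2,P:17/2):9/8,(J:5/2,M:5/2):57/8):5)
total length: 431/8

((B:4,T:4):85/8,((I:17/2,P:17/2):9/8,(J:5/2,M:5/2):57/8):5)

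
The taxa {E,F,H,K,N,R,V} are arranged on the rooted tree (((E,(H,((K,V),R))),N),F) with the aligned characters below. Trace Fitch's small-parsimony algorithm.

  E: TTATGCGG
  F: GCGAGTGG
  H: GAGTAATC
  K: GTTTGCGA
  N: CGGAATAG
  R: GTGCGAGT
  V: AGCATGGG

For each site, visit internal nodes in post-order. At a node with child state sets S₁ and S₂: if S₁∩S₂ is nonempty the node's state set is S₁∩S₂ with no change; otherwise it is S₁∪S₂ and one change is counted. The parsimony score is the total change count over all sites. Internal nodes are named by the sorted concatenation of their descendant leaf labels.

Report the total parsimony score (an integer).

site 0, node KV: K={G} ∪ V={A} → {A,G} (+1)
site 0, node KRV: KV={A,G} ∩ R={G} → {G} (+0)
site 0, node HKRV: H={G} ∩ KRV={G} → {G} (+0)
site 0, node EHKRV: E={T} ∪ HKRV={G} → {G,T} (+1)
site 0, node EHKNRV: EHKRV={G,T} ∪ N={C} → {C,G,T} (+1)
site 0, node EFHKNRV: EHKNRV={C,G,T} ∩ F={G} → {G} (+0)
site 1, node KV: K={T} ∪ V={G} → {G,T} (+1)
site 1, node KRV: KV={G,T} ∩ R={T} → {T} (+0)
site 1, node HKRV: H={A} ∪ KRV={T} → {A,T} (+1)
site 1, node EHKRV: E={T} ∩ HKRV={A,T} → {T} (+0)
site 1, node EHKNRV: EHKRV={T} ∪ N={G} → {G,T} (+1)
site 1, node EFHKNRV: EHKNRV={G,T} ∪ F={C} → {C,G,T} (+1)
site 2, node KV: K={T} ∪ V={C} → {C,T} (+1)
site 2, node KRV: KV={C,T} ∪ R={G} → {C,G,T} (+1)
site 2, node HKRV: H={G} ∩ KRV={C,G,T} → {G} (+0)
site 2, node EHKRV: E={A} ∪ HKRV={G} → {A,G} (+1)
site 2, node EHKNRV: EHKRV={A,G} ∩ N={G} → {G} (+0)
site 2, node EFHKNRV: EHKNRV={G} ∩ F={G} → {G} (+0)
site 3, node KV: K={T} ∪ V={A} → {A,T} (+1)
site 3, node KRV: KV={A,T} ∪ R={C} → {A,C,T} (+1)
site 3, node HKRV: H={T} ∩ KRV={A,C,T} → {T} (+0)
site 3, node EHKRV: E={T} ∩ HKRV={T} → {T} (+0)
site 3, node EHKNRV: EHKRV={T} ∪ N={A} → {A,T} (+1)
site 3, node EFHKNRV: EHKNRV={A,T} ∩ F={A} → {A} (+0)
site 4, node KV: K={G} ∪ V={T} → {G,T} (+1)
site 4, node KRV: KV={G,T} ∩ R={G} → {G} (+0)
site 4, node HKRV: H={A} ∪ KRV={G} → {A,G} (+1)
site 4, node EHKRV: E={G} ∩ HKRV={A,G} → {G} (+0)
site 4, node EHKNRV: EHKRV={G} ∪ N={A} → {A,G} (+1)
site 4, node EFHKNRV: EHKNRV={A,G} ∩ F={G} → {G} (+0)
site 5, node KV: K={C} ∪ V={G} → {C,G} (+1)
site 5, node KRV: KV={C,G} ∪ R={A} → {A,C,G} (+1)
site 5, node HKRV: H={A} ∩ KRV={A,C,G} → {A} (+0)
site 5, node EHKRV: E={C} ∪ HKRV={A} → {A,C} (+1)
site 5, node EHKNRV: EHKRV={A,C} ∪ N={T} → {A,C,T} (+1)
site 5, node EFHKNRV: EHKNRV={A,C,T} ∩ F={T} → {T} (+0)
site 6, node KV: K={G} ∩ V={G} → {G} (+0)
site 6, node KRV: KV={G} ∩ R={G} → {G} (+0)
site 6, node HKRV: H={T} ∪ KRV={G} → {G,T} (+1)
site 6, node EHKRV: E={G} ∩ HKRV={G,T} → {G} (+0)
site 6, node EHKNRV: EHKRV={G} ∪ N={A} → {A,G} (+1)
site 6, node EFHKNRV: EHKNRV={A,G} ∩ F={G} → {G} (+0)
site 7, node KV: K={A} ∪ V={G} → {A,G} (+1)
site 7, node KRV: KV={A,G} ∪ R={T} → {A,G,T} (+1)
site 7, node HKRV: H={C} ∪ KRV={A,G,T} → {A,C,G,T} (+1)
site 7, node EHKRV: E={G} ∩ HKRV={A,C,G,T} → {G} (+0)
site 7, node EHKNRV: EHKRV={G} ∩ N={G} → {G} (+0)
site 7, node EFHKNRV: EHKNRV={G} ∩ F={G} → {G} (+0)
per-site changes: [3, 4, 3, 3, 3, 4, 2, 3]; total = 25

25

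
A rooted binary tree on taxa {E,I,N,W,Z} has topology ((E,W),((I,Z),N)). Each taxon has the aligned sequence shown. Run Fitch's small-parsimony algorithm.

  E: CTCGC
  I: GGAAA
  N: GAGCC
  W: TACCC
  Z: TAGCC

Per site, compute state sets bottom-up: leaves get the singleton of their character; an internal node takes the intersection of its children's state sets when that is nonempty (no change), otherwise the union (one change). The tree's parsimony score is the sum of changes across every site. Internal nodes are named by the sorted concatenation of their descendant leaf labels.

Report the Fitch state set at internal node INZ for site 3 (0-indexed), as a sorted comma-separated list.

C

EW@0: {C} ∪ {T} = {C,T} (union, +1)
IZ@0: {G} ∪ {T} = {G,T} (union, +1)
INZ@0: {G,T} ∩ {G} = {G} (intersection, +0)
EINWZ@0: {C,T} ∪ {G} = {C,G,T} (union, +1)
EW@1: {T} ∪ {A} = {A,T} (union, +1)
IZ@1: {G} ∪ {A} = {A,G} (union, +1)
INZ@1: {A,G} ∩ {A} = {A} (intersection, +0)
EINWZ@1: {A,T} ∩ {A} = {A} (intersection, +0)
EW@2: {C} ∩ {C} = {C} (intersection, +0)
IZ@2: {A} ∪ {G} = {A,G} (union, +1)
INZ@2: {A,G} ∩ {G} = {G} (intersection, +0)
EINWZ@2: {C} ∪ {G} = {C,G} (union, +1)
EW@3: {G} ∪ {C} = {C,G} (union, +1)
IZ@3: {A} ∪ {C} = {A,C} (union, +1)
INZ@3: {A,C} ∩ {C} = {C} (intersection, +0)
EINWZ@3: {C,G} ∩ {C} = {C} (intersection, +0)
EW@4: {C} ∩ {C} = {C} (intersection, +0)
IZ@4: {A} ∪ {C} = {A,C} (union, +1)
INZ@4: {A,C} ∩ {C} = {C} (intersection, +0)
EINWZ@4: {C} ∩ {C} = {C} (intersection, +0)
per-site changes: [3, 2, 2, 2, 1]; total = 10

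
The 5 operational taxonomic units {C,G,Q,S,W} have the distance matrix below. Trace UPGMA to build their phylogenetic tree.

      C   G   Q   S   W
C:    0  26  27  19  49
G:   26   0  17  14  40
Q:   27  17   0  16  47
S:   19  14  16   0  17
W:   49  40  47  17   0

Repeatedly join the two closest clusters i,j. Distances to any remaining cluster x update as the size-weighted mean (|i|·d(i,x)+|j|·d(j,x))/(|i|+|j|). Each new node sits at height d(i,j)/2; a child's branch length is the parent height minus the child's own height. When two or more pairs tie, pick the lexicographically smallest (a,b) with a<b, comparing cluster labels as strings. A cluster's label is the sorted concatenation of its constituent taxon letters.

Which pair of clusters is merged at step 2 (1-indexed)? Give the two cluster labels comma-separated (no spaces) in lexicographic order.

iteration 1: select G,S (d=14); attach at lengths (7, 7); label the merged cluster GS
  updated: d(C,GS)=45/2, d(GS,Q)=33/2, d(GS,W)=57/2
iteration 2: select GS,Q (d=33/2); attach at lengths (5/4, 33/4); label the merged cluster GQS
  updated: d(C,GQS)=24, d(GQS,W)=104/3
iteration 3: select C,GQS (d=24); attach at lengths (12, 15/4); label the merged cluster CGQS
  updated: d(CGQS,W)=153/4
iteration 4: select CGQS,W (d=153/4); attach at lengths (57/8, 153/8); label the merged cluster CGQSW
final tree: ((C:12,((G:7,S:7):5/4,Q:33/4):15/4):57/8,W:153/8)
total length: 131/2

GS,Q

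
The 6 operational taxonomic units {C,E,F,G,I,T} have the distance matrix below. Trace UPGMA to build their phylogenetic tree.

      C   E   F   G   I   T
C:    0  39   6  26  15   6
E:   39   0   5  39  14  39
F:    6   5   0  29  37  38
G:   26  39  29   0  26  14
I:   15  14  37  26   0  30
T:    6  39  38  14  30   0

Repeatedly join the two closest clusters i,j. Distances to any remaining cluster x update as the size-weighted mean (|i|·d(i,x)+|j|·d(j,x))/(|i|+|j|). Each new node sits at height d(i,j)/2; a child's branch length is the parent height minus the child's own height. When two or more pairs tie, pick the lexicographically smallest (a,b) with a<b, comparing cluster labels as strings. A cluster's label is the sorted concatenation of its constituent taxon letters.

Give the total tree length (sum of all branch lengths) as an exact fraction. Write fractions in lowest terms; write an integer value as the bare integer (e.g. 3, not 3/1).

1379/24

step 1: merge (E,F) at d=5; branch lengths E→5/2, F→5/2; new cluster EF
  updated: d(C,EF)=45/2, d(EF,G)=34, d(EF,I)=51/2, d(EF,T)=77/2
step 2: merge (C,T) at d=6; branch lengths C→3, T→3; new cluster CT
  updated: d(CT,EF)=61/2, d(CT,G)=20, d(CT,I)=45/2
step 3: merge (CT,G) at d=20; branch lengths CT→7, G→10; new cluster CGT
  updated: d(CGT,EF)=95/3, d(CGT,I)=71/3
step 4: merge (CGT,I) at d=71/3; branch lengths CGT→11/6, I→71/6; new cluster CGIT
  updated: d(CGIT,EF)=241/8
step 5: merge (CGIT,EF) at d=241/8; branch lengths CGIT→155/48, EF→201/16; new cluster CEFGIT
final tree: ((((C:3,T:3):7,G:10):11/6,I:71/6):155/48,(E:5/2,F:5/2):201/16)
total length: 1379/24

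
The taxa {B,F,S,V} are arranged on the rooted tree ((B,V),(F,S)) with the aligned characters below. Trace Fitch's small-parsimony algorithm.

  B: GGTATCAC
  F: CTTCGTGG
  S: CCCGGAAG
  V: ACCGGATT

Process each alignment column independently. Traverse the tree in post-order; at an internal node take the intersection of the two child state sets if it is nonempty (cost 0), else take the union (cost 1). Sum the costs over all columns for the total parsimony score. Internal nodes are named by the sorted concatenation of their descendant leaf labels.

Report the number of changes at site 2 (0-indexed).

BV@0: {G} ∪ {A} = {A,G} (union, +1)
FS@0: {C} ∩ {C} = {C} (intersection, +0)
BFSV@0: {A,G} ∪ {C} = {A,C,G} (union, +1)
BV@1: {G} ∪ {C} = {C,G} (union, +1)
FS@1: {T} ∪ {C} = {C,T} (union, +1)
BFSV@1: {C,G} ∩ {C,T} = {C} (intersection, +0)
BV@2: {T} ∪ {C} = {C,T} (union, +1)
FS@2: {T} ∪ {C} = {C,T} (union, +1)
BFSV@2: {C,T} ∩ {C,T} = {C,T} (intersection, +0)
BV@3: {A} ∪ {G} = {A,G} (union, +1)
FS@3: {C} ∪ {G} = {C,G} (union, +1)
BFSV@3: {A,G} ∩ {C,G} = {G} (intersection, +0)
BV@4: {T} ∪ {G} = {G,T} (union, +1)
FS@4: {G} ∩ {G} = {G} (intersection, +0)
BFSV@4: {G,T} ∩ {G} = {G} (intersection, +0)
BV@5: {C} ∪ {A} = {A,C} (union, +1)
FS@5: {T} ∪ {A} = {A,T} (union, +1)
BFSV@5: {A,C} ∩ {A,T} = {A} (intersection, +0)
BV@6: {A} ∪ {T} = {A,T} (union, +1)
FS@6: {G} ∪ {A} = {A,G} (union, +1)
BFSV@6: {A,T} ∩ {A,G} = {A} (intersection, +0)
BV@7: {C} ∪ {T} = {C,T} (union, +1)
FS@7: {G} ∩ {G} = {G} (intersection, +0)
BFSV@7: {C,T} ∪ {G} = {C,G,T} (union, +1)
per-site changes: [2, 2, 2, 2, 1, 2, 2, 2]; total = 15

2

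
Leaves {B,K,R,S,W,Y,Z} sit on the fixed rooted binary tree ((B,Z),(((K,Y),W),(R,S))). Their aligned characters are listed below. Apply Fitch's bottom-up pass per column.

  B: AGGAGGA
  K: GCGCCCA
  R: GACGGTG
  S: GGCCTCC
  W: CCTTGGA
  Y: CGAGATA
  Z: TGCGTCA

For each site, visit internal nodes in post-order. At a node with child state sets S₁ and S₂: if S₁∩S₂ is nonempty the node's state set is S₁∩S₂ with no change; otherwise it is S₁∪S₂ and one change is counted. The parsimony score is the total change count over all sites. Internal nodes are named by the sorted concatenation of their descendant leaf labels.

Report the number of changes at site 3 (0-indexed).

4

site 0, node BZ: B={A} ∪ Z={T} → {A,T} (+1)
site 0, node KY: K={G} ∪ Y={C} → {C,G} (+1)
site 0, node KWY: KY={C,G} ∩ W={C} → {C} (+0)
site 0, node RS: R={G} ∩ S={G} → {G} (+0)
site 0, node KRSWY: KWY={C} ∪ RS={G} → {C,G} (+1)
site 0, node BKRSWYZ: BZ={A,T} ∪ KRSWY={C,G} → {A,C,G,T} (+1)
site 1, node BZ: B={G} ∩ Z={G} → {G} (+0)
site 1, node KY: K={C} ∪ Y={G} → {C,G} (+1)
site 1, node KWY: KY={C,G} ∩ W={C} → {C} (+0)
site 1, node RS: R={A} ∪ S={G} → {A,G} (+1)
site 1, node KRSWY: KWY={C} ∪ RS={A,G} → {A,C,G} (+1)
site 1, node BKRSWYZ: BZ={G} ∩ KRSWY={A,C,G} → {G} (+0)
site 2, node BZ: B={G} ∪ Z={C} → {C,G} (+1)
site 2, node KY: K={G} ∪ Y={A} → {A,G} (+1)
site 2, node KWY: KY={A,G} ∪ W={T} → {A,G,T} (+1)
site 2, node RS: R={C} ∩ S={C} → {C} (+0)
site 2, node KRSWY: KWY={A,G,T} ∪ RS={C} → {A,C,G,T} (+1)
site 2, node BKRSWYZ: BZ={C,G} ∩ KRSWY={A,C,G,T} → {C,G} (+0)
site 3, node BZ: B={A} ∪ Z={G} → {A,G} (+1)
site 3, node KY: K={C} ∪ Y={G} → {C,G} (+1)
site 3, node KWY: KY={C,G} ∪ W={T} → {C,G,T} (+1)
site 3, node RS: R={G} ∪ S={C} → {C,G} (+1)
site 3, node KRSWY: KWY={C,G,T} ∩ RS={C,G} → {C,G} (+0)
site 3, node BKRSWYZ: BZ={A,G} ∩ KRSWY={C,G} → {G} (+0)
site 4, node BZ: B={G} ∪ Z={T} → {G,T} (+1)
site 4, node KY: K={C} ∪ Y={A} → {A,C} (+1)
site 4, node KWY: KY={A,C} ∪ W={G} → {A,C,G} (+1)
site 4, node RS: R={G} ∪ S={T} → {G,T} (+1)
site 4, node KRSWY: KWY={A,C,G} ∩ RS={G,T} → {G} (+0)
site 4, node BKRSWYZ: BZ={G,T} ∩ KRSWY={G} → {G} (+0)
site 5, node BZ: B={G} ∪ Z={C} → {C,G} (+1)
site 5, node KY: K={C} ∪ Y={T} → {C,T} (+1)
site 5, node KWY: KY={C,T} ∪ W={G} → {C,G,T} (+1)
site 5, node RS: R={T} ∪ S={C} → {C,T} (+1)
site 5, node KRSWY: KWY={C,G,T} ∩ RS={C,T} → {C,T} (+0)
site 5, node BKRSWYZ: BZ={C,G} ∩ KRSWY={C,T} → {C} (+0)
site 6, node BZ: B={A} ∩ Z={A} → {A} (+0)
site 6, node KY: K={A} ∩ Y={A} → {A} (+0)
site 6, node KWY: KY={A} ∩ W={A} → {A} (+0)
site 6, node RS: R={G} ∪ S={C} → {C,G} (+1)
site 6, node KRSWY: KWY={A} ∪ RS={C,G} → {A,C,G} (+1)
site 6, node BKRSWYZ: BZ={A} ∩ KRSWY={A,C,G} → {A} (+0)
per-site changes: [4, 3, 4, 4, 4, 4, 2]; total = 25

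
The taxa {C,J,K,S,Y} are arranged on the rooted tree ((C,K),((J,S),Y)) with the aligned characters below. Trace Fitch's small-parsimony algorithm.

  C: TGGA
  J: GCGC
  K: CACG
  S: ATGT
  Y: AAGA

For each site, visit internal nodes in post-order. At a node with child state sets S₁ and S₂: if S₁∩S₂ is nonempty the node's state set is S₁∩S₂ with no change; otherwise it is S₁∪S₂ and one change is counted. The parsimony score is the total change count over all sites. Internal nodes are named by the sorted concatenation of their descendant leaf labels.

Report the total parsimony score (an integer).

10

site 0, node CK: C={T} ∪ K={C} → {C,T} (+1)
site 0, node JS: J={G} ∪ S={A} → {A,G} (+1)
site 0, node JSY: JS={A,G} ∩ Y={A} → {A} (+0)
site 0, node CJKSY: CK={C,T} ∪ JSY={A} → {A,C,T} (+1)
site 1, node CK: C={G} ∪ K={A} → {A,G} (+1)
site 1, node JS: J={C} ∪ S={T} → {C,T} (+1)
site 1, node JSY: JS={C,T} ∪ Y={A} → {A,C,T} (+1)
site 1, node CJKSY: CK={A,G} ∩ JSY={A,C,T} → {A} (+0)
site 2, node CK: C={G} ∪ K={C} → {C,G} (+1)
site 2, node JS: J={G} ∩ S={G} → {G} (+0)
site 2, node JSY: JS={G} ∩ Y={G} → {G} (+0)
site 2, node CJKSY: CK={C,G} ∩ JSY={G} → {G} (+0)
site 3, node CK: C={A} ∪ K={G} → {A,G} (+1)
site 3, node JS: J={C} ∪ S={T} → {C,T} (+1)
site 3, node JSY: JS={C,T} ∪ Y={A} → {A,C,T} (+1)
site 3, node CJKSY: CK={A,G} ∩ JSY={A,C,T} → {A} (+0)
per-site changes: [3, 3, 1, 3]; total = 10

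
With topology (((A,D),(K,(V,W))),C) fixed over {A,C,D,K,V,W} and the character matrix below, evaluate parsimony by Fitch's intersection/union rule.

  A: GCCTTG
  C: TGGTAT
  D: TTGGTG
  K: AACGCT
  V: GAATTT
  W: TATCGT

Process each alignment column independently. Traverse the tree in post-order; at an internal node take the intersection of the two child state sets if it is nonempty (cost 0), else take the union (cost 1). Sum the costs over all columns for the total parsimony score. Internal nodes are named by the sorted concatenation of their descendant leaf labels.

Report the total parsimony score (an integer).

17

[col 0] AD: children A:{G}, D:{T} ∪→ {G,T}; cost 1
[col 0] VW: children V:{G}, W:{T} ∪→ {G,T}; cost 1
[col 0] KVW: children K:{A}, VW:{G,T} ∪→ {A,G,T}; cost 1
[col 0] ADKVW: children AD:{G,T}, KVW:{A,G,T} ∩→ {G,T}; cost 0
[col 0] ACDKVW: children ADKVW:{G,T}, C:{T} ∩→ {T}; cost 0
[col 1] AD: children A:{C}, D:{T} ∪→ {C,T}; cost 1
[col 1] VW: children V:{A}, W:{A} ∩→ {A}; cost 0
[col 1] KVW: children K:{A}, VW:{A} ∩→ {A}; cost 0
[col 1] ADKVW: children AD:{C,T}, KVW:{A} ∪→ {A,C,T}; cost 1
[col 1] ACDKVW: children ADKVW:{A,C,T}, C:{G} ∪→ {A,C,G,T}; cost 1
[col 2] AD: children A:{C}, D:{G} ∪→ {C,G}; cost 1
[col 2] VW: children V:{A}, W:{T} ∪→ {A,T}; cost 1
[col 2] KVW: children K:{C}, VW:{A,T} ∪→ {A,C,T}; cost 1
[col 2] ADKVW: children AD:{C,G}, KVW:{A,C,T} ∩→ {C}; cost 0
[col 2] ACDKVW: children ADKVW:{C}, C:{G} ∪→ {C,G}; cost 1
[col 3] AD: children A:{T}, D:{G} ∪→ {G,T}; cost 1
[col 3] VW: children V:{T}, W:{C} ∪→ {C,T}; cost 1
[col 3] KVW: children K:{G}, VW:{C,T} ∪→ {C,G,T}; cost 1
[col 3] ADKVW: children AD:{G,T}, KVW:{C,G,T} ∩→ {G,T}; cost 0
[col 3] ACDKVW: children ADKVW:{G,T}, C:{T} ∩→ {T}; cost 0
[col 4] AD: children A:{T}, D:{T} ∩→ {T}; cost 0
[col 4] VW: children V:{T}, W:{G} ∪→ {G,T}; cost 1
[col 4] KVW: children K:{C}, VW:{G,T} ∪→ {C,G,T}; cost 1
[col 4] ADKVW: children AD:{T}, KVW:{C,G,T} ∩→ {T}; cost 0
[col 4] ACDKVW: children ADKVW:{T}, C:{A} ∪→ {A,T}; cost 1
[col 5] AD: children A:{G}, D:{G} ∩→ {G}; cost 0
[col 5] VW: children V:{T}, W:{T} ∩→ {T}; cost 0
[col 5] KVW: children K:{T}, VW:{T} ∩→ {T}; cost 0
[col 5] ADKVW: children AD:{G}, KVW:{T} ∪→ {G,T}; cost 1
[col 5] ACDKVW: children ADKVW:{G,T}, C:{T} ∩→ {T}; cost 0
per-site changes: [3, 3, 4, 3, 3, 1]; total = 17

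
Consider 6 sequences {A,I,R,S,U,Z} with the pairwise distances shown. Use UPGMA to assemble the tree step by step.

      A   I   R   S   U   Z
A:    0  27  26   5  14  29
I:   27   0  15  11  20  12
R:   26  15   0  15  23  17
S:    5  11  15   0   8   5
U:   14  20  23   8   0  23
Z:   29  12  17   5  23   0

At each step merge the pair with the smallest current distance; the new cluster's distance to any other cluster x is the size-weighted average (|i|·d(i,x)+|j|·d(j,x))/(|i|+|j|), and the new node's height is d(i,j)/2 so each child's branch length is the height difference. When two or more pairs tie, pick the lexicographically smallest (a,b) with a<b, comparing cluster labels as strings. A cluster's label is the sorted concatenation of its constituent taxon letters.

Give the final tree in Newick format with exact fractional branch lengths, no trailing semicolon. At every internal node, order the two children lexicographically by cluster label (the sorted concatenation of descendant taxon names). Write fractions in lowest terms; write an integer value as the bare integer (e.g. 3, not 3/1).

iteration 1: select A,S (d=5); attach at lengths (5/2, 5/2); label the merged cluster AS
  updated: d(AS,I)=19, d(AS,R)=41/2, d(AS,U)=11, d(AS,Z)=17
iteration 2: select AS,U (d=11); attach at lengths (3, 11/2); label the merged cluster ASU
  updated: d(ASU,I)=58/3, d(ASU,R)=64/3, d(ASU,Z)=19
iteration 3: select I,Z (d=12); attach at lengths (6, 6); label the merged cluster IZ
  updated: d(ASU,IZ)=115/6, d(IZ,R)=16
iteration 4: select IZ,R (d=16); attach at lengths (2, 8); label the merged cluster IRZ
  updated: d(ASU,IRZ)=179/9
iteration 5: select ASU,IRZ (d=179/9); attach at lengths (40/9, 35/18); label the merged cluster AIRSUZ
final tree: (((A:5/2,S:5/2):3,U:11/2):40/9,((I:6,Z:6):2,R:8):35/18)
total length: 377/9

(((A:5/2,S:5/2):3,U:11/2):40/9,((I:6,Z:6):2,R:8):35/18)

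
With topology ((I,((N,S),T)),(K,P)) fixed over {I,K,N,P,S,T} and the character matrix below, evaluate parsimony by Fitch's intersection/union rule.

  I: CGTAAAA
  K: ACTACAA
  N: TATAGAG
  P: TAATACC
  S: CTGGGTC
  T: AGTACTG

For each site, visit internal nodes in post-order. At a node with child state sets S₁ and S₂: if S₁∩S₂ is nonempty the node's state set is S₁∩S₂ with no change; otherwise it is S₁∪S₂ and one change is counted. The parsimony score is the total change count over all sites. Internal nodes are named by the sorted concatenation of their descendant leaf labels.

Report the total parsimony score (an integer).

21

NS@0: {T} ∪ {C} = {C,T} (union, +1)
NST@0: {C,T} ∪ {A} = {A,C,T} (union, +1)
INST@0: {C} ∩ {A,C,T} = {C} (intersection, +0)
KP@0: {A} ∪ {T} = {A,T} (union, +1)
IKNPST@0: {C} ∪ {A,T} = {A,C,T} (union, +1)
NS@1: {A} ∪ {T} = {A,T} (union, +1)
NST@1: {A,T} ∪ {G} = {A,G,T} (union, +1)
INST@1: {G} ∩ {A,G,T} = {G} (intersection, +0)
KP@1: {C} ∪ {A} = {A,C} (union, +1)
IKNPST@1: {G} ∪ {A,C} = {A,C,G} (union, +1)
NS@2: {T} ∪ {G} = {G,T} (union, +1)
NST@2: {G,T} ∩ {T} = {T} (intersection, +0)
INST@2: {T} ∩ {T} = {T} (intersection, +0)
KP@2: {T} ∪ {A} = {A,T} (union, +1)
IKNPST@2: {T} ∩ {A,T} = {T} (intersection, +0)
NS@3: {A} ∪ {G} = {A,G} (union, +1)
NST@3: {A,G} ∩ {A} = {A} (intersection, +0)
INST@3: {A} ∩ {A} = {A} (intersection, +0)
KP@3: {A} ∪ {T} = {A,T} (union, +1)
IKNPST@3: {A} ∩ {A,T} = {A} (intersection, +0)
NS@4: {G} ∩ {G} = {G} (intersection, +0)
NST@4: {G} ∪ {C} = {C,G} (union, +1)
INST@4: {A} ∪ {C,G} = {A,C,G} (union, +1)
KP@4: {C} ∪ {A} = {A,C} (union, +1)
IKNPST@4: {A,C,G} ∩ {A,C} = {A,C} (intersection, +0)
NS@5: {A} ∪ {T} = {A,T} (union, +1)
NST@5: {A,T} ∩ {T} = {T} (intersection, +0)
INST@5: {A} ∪ {T} = {A,T} (union, +1)
KP@5: {A} ∪ {C} = {A,C} (union, +1)
IKNPST@5: {A,T} ∩ {A,C} = {A} (intersection, +0)
NS@6: {G} ∪ {C} = {C,G} (union, +1)
NST@6: {C,G} ∩ {G} = {G} (intersection, +0)
INST@6: {A} ∪ {G} = {A,G} (union, +1)
KP@6: {A} ∪ {C} = {A,C} (union, +1)
IKNPST@6: {A,G} ∩ {A,C} = {A} (intersection, +0)
per-site changes: [4, 4, 2, 2, 3, 3, 3]; total = 21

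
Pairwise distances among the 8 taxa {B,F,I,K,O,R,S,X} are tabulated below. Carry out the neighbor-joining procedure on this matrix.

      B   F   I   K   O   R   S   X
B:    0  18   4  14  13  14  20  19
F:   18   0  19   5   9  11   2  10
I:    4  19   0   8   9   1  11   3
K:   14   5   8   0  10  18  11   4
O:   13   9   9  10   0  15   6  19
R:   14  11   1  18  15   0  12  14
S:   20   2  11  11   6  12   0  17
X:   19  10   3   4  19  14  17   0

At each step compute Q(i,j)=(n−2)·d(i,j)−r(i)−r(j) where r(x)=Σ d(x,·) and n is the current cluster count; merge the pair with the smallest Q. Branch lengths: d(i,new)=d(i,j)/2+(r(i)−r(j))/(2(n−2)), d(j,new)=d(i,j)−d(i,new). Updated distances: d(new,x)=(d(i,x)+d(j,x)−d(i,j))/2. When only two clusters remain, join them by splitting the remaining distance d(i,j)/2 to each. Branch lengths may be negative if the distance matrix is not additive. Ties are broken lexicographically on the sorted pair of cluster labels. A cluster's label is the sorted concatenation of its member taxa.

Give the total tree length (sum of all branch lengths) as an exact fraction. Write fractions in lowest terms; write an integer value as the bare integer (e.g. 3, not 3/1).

1025/32

step 1: merge (F,S) at d=2, Q=-141; branch lengths F→7/12, S→17/12; new cluster FS
  updated: d(B,FS)=18, d(FS,I)=14, d(FS,K)=7, d(FS,O)=13/2, d(FS,R)=21/2, d(FS,X)=25/2
step 2: merge (K,X) at d=4, Q=-225/2; branch lengths K→19/20, X→61/20; new cluster KX
  updated: d(B,KX)=29/2, d(FS,KX)=31/4, d(I,KX)=7/2, d(KX,O)=25/2, d(KX,R)=14
step 3: merge (FS,O) at d=13/2, Q=-347/4; branch lengths FS→107/32, O→101/32; new cluster FOS
  updated: d(B,FOS)=49/4, d(FOS,I)=33/4, d(FOS,KX)=55/8, d(FOS,R)=19/2
step 4: merge (FOS,KX) at d=55/8, Q=-441/8; branch lengths FOS→149/48, KX→181/48; new cluster FKOSX
  updated: d(B,FKOSX)=159/16, d(FKOSX,I)=39/16, d(FKOSX,R)=133/16
step 5: merge (B,FKOSX) at d=159/16, Q=-115/4; branch lengths B→217/32, FKOSX→101/32; new cluster BFKOSX
  updated: d(BFKOSX,I)=-7/4, d(BFKOSX,R)=99/16
step 6: merge (BFKOSX,I) at d=-7/4, Q=-87/16; branch lengths BFKOSX→55/32, I→-111/32; new cluster BFIKOSX
  updated: d(BFIKOSX,R)=143/32
step 7: merge (BFIKOSX,R) at d=143/32; branch lengths BFIKOSX→143/64, R→143/64; new cluster BFIKORSX
final tree: (((B:217/32,(((F:7/12,S:17/12):107/32,O:101/32):149/48,(K:19/20,X:61/20):181/48):101/32):55/32,I:-111/32):143/64,R:143/64)
total length: 1025/32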